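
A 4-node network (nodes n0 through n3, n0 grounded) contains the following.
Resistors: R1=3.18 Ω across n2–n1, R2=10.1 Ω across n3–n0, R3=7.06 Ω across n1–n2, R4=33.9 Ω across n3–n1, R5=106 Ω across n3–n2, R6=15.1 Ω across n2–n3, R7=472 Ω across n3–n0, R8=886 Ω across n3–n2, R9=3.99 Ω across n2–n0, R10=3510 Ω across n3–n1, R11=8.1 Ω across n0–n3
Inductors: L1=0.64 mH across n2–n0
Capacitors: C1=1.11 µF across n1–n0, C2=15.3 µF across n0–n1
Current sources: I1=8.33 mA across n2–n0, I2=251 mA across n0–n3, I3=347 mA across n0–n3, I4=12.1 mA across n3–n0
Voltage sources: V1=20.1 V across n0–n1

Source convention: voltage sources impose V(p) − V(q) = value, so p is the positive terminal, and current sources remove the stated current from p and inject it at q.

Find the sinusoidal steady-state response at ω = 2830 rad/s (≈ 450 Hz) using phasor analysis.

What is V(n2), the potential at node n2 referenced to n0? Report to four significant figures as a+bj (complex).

-7.887-5.687j V

Apply KCL at each of the 3 non-ground nodes and solve the resulting linear system.
Node n1: branches {R1, C1, R3, R4, C2, R10, V1} → V_1 = -20.10+0.000j
Node n2: branches {R1, L1, R3, I1, R5, R6, R8, R9} → V_2 = -7.887-5.687j
Node n3: branches {R2, R4, R5, R6, I2, R7, I3, I4, R8, R10, R11} → V_3 = -1.867-1.319j
Source currents: i(V1)=-6.113+1.700j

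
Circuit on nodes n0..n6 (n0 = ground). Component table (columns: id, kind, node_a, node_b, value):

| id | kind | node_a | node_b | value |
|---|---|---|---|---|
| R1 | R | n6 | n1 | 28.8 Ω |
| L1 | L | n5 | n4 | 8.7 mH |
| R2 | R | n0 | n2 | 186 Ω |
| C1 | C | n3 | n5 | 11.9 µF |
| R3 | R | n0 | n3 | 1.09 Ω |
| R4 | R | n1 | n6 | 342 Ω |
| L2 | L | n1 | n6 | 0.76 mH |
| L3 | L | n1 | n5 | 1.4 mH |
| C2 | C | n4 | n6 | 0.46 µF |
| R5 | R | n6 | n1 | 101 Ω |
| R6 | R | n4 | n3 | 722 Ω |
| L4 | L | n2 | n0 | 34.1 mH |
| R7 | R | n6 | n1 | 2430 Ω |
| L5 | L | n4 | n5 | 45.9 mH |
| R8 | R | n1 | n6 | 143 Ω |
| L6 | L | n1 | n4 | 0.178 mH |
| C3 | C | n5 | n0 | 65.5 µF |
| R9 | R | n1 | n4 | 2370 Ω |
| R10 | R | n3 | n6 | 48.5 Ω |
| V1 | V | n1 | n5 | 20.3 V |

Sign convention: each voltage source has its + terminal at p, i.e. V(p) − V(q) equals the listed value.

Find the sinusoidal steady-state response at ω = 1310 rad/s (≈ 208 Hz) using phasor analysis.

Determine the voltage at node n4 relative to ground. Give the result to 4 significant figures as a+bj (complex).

19.07+4.167j V

Apply KCL at each of the 6 non-ground nodes and solve the resulting linear system.
Node n1: branches {R1, R4, L2, L3, R5, R7, R8, L6, R9, V1} → V_1 = 19.55+4.173j
Node n2: branches {R2, L4} → V_2 = 0.000+0.000j
Node n3: branches {C1, R3, R6, R10} → V_3 = 0.3903+0.07010j
Node n4: branches {L1, C2, R6, L5, L6, R9} → V_4 = 19.07+4.167j
Node n5: branches {L1, C1, L3, L5, C3, V1} → V_5 = -0.7495+4.173j
Node n6: branches {R1, R4, L2, C2, R5, R7, R8, R10} → V_6 = 19.61+3.776j
Source currents: i(V1)=-0.4214+13.06j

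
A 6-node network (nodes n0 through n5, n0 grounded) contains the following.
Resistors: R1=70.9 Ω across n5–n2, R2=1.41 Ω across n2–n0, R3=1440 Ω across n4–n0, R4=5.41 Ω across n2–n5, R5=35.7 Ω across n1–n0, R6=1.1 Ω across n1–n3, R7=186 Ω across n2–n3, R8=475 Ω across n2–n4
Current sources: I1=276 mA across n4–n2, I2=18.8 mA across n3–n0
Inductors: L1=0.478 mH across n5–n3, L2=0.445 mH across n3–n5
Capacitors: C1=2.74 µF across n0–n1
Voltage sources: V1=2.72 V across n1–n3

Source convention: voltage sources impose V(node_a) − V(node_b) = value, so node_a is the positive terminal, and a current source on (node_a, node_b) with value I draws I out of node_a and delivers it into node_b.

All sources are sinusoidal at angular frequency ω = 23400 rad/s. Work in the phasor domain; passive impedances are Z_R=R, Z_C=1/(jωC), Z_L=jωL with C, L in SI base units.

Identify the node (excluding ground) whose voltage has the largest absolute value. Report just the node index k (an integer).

Apply KCL at each of the 5 non-ground nodes and solve the resulting linear system.
Node n1: branches {R5, R6, C1, V1} → V_1 = 2.165-1.525j
Node n2: branches {R1, R2, I1, R4, R7, R8} → V_2 = -0.1532-0.1354j
Node n3: branches {I2, R6, L1, R7, L2, V1} → V_3 = -0.5552-1.525j
Node n4: branches {R3, I1, R8} → V_4 = -98.70-0.1018j
Node n5: branches {R1, R4, L1, L2} → V_5 = -1.033-0.5808j
Source currents: i(V1)=-2.631-0.09609j

4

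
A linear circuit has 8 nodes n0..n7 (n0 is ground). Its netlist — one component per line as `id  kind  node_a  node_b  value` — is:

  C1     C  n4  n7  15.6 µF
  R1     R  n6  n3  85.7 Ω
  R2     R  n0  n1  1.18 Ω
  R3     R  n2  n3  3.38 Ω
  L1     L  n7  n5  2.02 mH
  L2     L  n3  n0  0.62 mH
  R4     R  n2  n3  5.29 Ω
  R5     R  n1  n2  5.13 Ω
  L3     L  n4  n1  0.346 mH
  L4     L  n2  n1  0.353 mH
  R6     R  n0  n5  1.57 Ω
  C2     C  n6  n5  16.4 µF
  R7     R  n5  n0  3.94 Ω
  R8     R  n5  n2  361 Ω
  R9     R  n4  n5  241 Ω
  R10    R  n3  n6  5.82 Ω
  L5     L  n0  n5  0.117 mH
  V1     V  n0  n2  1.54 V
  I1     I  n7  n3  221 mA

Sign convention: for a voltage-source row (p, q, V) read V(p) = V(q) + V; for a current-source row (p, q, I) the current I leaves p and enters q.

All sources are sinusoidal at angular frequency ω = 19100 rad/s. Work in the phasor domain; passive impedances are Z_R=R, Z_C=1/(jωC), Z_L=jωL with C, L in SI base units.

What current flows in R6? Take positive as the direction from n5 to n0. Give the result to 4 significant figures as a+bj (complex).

Element admittances at ω=19100 rad/s:
  Y(C1) = 0.000+0.2980j S between n4,n7
  Y(R1) = 0.01167+0.000j S between n6,n3
  Y(R2) = 0.8475+0.000j S between n0,n1
  Y(R3) = 0.2959+0.000j S between n2,n3
  Y(L1) = 0.000-0.02592j S between n7,n5
  Y(L2) = 0.000-0.08445j S between n3,n0
  Y(R4) = 0.1890+0.000j S between n2,n3
  Y(R5) = 0.1949+0.000j S between n1,n2
  Y(L3) = 0.000-0.1513j S between n4,n1
  Y(L4) = 0.000-0.1483j S between n2,n1
  Y(R6) = 0.6369+0.000j S between n0,n5
  Y(C2) = 0.000+0.3132j S between n6,n5
  Y(R7) = 0.2538+0.000j S between n5,n0
  Y(R8) = 0.002770+0.000j S between n5,n2
  Y(R9) = 0.004149+0.000j S between n4,n5
  Y(R10) = 0.1718+0.000j S between n3,n6
  Y(L5) = 0.000-0.4475j S between n0,n5
  V1: constraint V(n0)−V(n2) = 1.54
  I1: injects 0.221 A into n3 (from n7)
Assemble and solve the 8×8 MNA system:
  V(n1)=-0.5078+0.1411j  V(n2)=-1.540+0.000j  V(n3)=-0.8531-0.03947j  V(n4)=-0.4683-1.235j  V(n5)=-0.09153-0.09835j  V(n6)=-0.2604+0.2488j  V(n7)=-0.5042-0.5309j
  i(V1)=-0.5592+0.1450j

-0.05830-0.06264j A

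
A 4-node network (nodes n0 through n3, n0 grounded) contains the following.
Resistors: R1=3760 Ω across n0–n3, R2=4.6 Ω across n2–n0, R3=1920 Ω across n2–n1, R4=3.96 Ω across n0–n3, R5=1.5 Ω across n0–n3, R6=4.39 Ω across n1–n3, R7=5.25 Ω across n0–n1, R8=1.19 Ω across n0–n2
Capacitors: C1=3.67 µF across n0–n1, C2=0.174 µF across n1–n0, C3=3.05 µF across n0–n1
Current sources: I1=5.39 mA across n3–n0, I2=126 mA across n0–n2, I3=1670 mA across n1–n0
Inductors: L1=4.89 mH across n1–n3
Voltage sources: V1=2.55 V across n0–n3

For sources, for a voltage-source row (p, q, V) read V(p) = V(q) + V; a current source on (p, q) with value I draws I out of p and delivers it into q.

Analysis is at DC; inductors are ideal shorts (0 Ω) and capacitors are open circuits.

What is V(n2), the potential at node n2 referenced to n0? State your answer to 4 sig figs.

Apply KCL at each of the 3 non-ground nodes and solve the resulting linear system.
Node n1: branches {R3, R6, C1, C2, I3, L1, R7, C3} → V_1 = -2.550
Node n2: branches {R2, R3, I2, R8} → V_2 = 0.1178
Node n3: branches {R1, R4, R5, R6, I1, L1, V1} → V_3 = -2.550
Source currents: i(L1)=-1.183, i(V1)=-1.156

0.1178 V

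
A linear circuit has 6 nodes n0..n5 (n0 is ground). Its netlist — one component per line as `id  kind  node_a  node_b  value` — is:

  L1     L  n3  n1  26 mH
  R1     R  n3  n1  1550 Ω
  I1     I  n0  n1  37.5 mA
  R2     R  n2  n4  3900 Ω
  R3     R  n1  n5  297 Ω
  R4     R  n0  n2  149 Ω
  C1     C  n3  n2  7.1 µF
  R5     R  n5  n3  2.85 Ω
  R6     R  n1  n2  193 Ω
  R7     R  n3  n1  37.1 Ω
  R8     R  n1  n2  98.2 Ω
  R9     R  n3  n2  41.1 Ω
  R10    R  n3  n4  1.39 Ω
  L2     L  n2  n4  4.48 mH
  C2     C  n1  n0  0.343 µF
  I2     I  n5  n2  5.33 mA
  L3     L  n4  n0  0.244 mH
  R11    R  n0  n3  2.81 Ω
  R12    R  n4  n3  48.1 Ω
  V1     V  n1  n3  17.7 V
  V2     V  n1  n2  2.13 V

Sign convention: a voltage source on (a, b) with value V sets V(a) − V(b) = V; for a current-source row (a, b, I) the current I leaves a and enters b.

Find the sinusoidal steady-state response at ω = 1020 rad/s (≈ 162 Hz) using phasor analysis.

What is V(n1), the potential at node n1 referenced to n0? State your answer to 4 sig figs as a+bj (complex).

17.24+2.955j V

Element admittances at ω=1020 rad/s:
  Y(L1) = 0.000-0.03771j S between n3,n1
  Y(R1) = 0.0006452+0.000j S between n3,n1
  I1: injects 0.0375 A into n1 (from n0)
  Y(R2) = 0.0002564+0.000j S between n2,n4
  Y(R3) = 0.003367+0.000j S between n1,n5
  Y(R4) = 0.006711+0.000j S between n0,n2
  Y(C1) = 0.000+0.007242j S between n3,n2
  Y(R5) = 0.3509+0.000j S between n5,n3
  Y(R6) = 0.005181+0.000j S between n1,n2
  Y(R7) = 0.02695+0.000j S between n3,n1
  Y(R8) = 0.01018+0.000j S between n1,n2
  Y(R9) = 0.02433+0.000j S between n3,n2
  Y(R10) = 0.7194+0.000j S between n3,n4
  Y(L2) = 0.000-0.2188j S between n2,n4
  Y(C2) = 0.000+0.0003499j S between n1,n0
  I2: injects 0.00533 A into n2 (from n5)
  Y(L3) = 0.000-4.018j S between n4,n0
  Y(R11) = 0.3559+0.000j S between n0,n3
  Y(R12) = 0.02079+0.000j S between n4,n3
  V1: constraint V(n1)−V(n3) = 17.7
  V2: constraint V(n1)−V(n2) = 2.13
Assemble and solve the 7×7 MNA system:
  V(n1)=17.24+2.955j  V(n2)=15.11+2.955j  V(n3)=-0.4646+2.955j  V(n4)=0.2682+0.02551j  V(n5)=-0.3114+2.955j
  i(V1)=-1.629+3.775j  i(V2)=1.087-3.114j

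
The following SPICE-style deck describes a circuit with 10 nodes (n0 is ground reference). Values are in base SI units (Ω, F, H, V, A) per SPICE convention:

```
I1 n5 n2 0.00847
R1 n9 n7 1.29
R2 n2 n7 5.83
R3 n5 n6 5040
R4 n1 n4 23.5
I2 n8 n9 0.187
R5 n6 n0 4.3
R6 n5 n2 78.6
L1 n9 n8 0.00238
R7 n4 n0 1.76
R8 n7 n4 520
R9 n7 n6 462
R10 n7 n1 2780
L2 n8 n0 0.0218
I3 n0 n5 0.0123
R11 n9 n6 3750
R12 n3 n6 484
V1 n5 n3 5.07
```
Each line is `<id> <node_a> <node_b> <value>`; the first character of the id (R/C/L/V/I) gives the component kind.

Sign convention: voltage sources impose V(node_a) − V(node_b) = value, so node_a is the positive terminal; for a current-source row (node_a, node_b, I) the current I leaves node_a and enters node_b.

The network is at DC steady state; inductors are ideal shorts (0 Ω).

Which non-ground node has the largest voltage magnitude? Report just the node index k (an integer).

3

Element admittances at DC:
  I1: injects 0.00847 A into n2 (from n5)
  Y(R1) = 0.7752 S between n9,n7
  Y(R2) = 0.1715 S between n2,n7
  Y(R3) = 0.0001984 S between n5,n6
  Y(R4) = 0.04255 S between n1,n4
  I2: injects 0.187 A into n9 (from n8)
  Y(R5) = 0.2326 S between n6,n0
  Y(R6) = 0.01272 S between n5,n2
  L1: short n9↔n8 (DC inductor)
  Y(R7) = 0.5682 S between n4,n0
  Y(R8) = 0.001923 S between n7,n4
  Y(R9) = 0.002165 S between n7,n6
  Y(R10) = 0.0003597 S between n7,n1
  L2: short n8↔n0 (DC inductor)
  I3: injects 0.0123 A into n5 (from n0)
  Y(R11) = 0.0002667 S between n9,n6
  Y(R12) = 0.002066 S between n3,n6
  V1: constraint V(n5)−V(n3) = 5.07
Assemble and solve the 12×12 MNA system:
  V(n1)=0.0003198  V(n2)=0.1441  V(n3)=-3.998  V(n4)=0.0001035  V(n5)=1.072  V(n6)=-0.03369  V(n7)=0.02591  V(n8)=0.000  V(n9)=0.000
  i(L1)=0.2071  i(L2)=0.02008  i(V1)=-0.008191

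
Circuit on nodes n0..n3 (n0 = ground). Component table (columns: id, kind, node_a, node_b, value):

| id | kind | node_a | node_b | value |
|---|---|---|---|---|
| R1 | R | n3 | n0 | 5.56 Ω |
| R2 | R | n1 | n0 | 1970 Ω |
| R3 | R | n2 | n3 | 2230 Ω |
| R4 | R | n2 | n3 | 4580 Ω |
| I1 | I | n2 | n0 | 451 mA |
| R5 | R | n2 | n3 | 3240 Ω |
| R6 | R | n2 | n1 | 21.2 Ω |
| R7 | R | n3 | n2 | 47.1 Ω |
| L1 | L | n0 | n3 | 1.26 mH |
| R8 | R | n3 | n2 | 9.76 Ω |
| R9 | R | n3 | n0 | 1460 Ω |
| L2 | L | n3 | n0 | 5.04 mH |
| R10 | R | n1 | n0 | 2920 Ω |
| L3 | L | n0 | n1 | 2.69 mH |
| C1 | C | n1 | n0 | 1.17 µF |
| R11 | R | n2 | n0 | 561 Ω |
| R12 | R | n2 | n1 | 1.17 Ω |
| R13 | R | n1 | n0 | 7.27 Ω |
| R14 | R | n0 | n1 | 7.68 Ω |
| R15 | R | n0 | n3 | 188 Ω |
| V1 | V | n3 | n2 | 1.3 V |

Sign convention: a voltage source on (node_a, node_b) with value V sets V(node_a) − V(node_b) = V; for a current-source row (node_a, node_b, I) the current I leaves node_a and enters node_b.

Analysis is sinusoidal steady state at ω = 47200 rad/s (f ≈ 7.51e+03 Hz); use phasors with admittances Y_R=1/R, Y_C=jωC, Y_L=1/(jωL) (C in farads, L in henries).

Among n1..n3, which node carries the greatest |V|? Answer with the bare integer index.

2

Element admittances at ω=47200 rad/s:
  Y(R1) = 0.1799+0.000j S between n3,n0
  Y(R2) = 0.0005076+0.000j S between n1,n0
  Y(R3) = 0.0004484+0.000j S between n2,n3
  Y(R4) = 0.0002183+0.000j S between n2,n3
  I1: injects 0.451 A into n0 (from n2)
  Y(R5) = 0.0003086+0.000j S between n2,n3
  Y(R6) = 0.04717+0.000j S between n2,n1
  Y(R7) = 0.02123+0.000j S between n3,n2
  Y(L1) = 0.000-0.01681j S between n0,n3
  Y(R8) = 0.1025+0.000j S between n3,n2
  Y(R9) = 0.0006849+0.000j S between n3,n0
  Y(L2) = 0.000-0.004204j S between n3,n0
  Y(R10) = 0.0003425+0.000j S between n1,n0
  Y(L3) = 0.000-0.007876j S between n0,n1
  Y(C1) = 0.000+0.05522j S between n1,n0
  Y(R11) = 0.001783+0.000j S between n2,n0
  Y(R12) = 0.8547+0.000j S between n2,n1
  Y(R13) = 0.1376+0.000j S between n1,n0
  Y(R14) = 0.1302+0.000j S between n0,n1
  Y(R15) = 0.005319+0.000j S between n0,n3
  V1: constraint V(n3)−V(n2) = 1.3
Assemble and solve the 4×4 MNA system:
  V(n1)=-1.342+0.1315j  V(n2)=-1.748+0.1002j  V(n3)=-0.4484+0.1002j
  i(V1)=-0.08084-0.02804j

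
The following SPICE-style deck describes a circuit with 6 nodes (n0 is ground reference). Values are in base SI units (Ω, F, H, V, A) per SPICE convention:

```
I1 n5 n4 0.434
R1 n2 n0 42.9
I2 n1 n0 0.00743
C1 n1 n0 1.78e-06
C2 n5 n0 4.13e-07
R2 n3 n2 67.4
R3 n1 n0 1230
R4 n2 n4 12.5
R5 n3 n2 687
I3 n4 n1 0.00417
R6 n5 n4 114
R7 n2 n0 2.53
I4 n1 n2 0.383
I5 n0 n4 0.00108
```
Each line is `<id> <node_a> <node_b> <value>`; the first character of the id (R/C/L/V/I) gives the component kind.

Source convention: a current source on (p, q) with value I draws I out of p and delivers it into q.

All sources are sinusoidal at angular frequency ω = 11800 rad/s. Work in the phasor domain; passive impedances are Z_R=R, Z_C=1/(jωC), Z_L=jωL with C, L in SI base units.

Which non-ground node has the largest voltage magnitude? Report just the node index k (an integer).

5

MNA unknowns: 5 node voltages V₁..V_5
I1: z[5]−=0.434, z[4]+=0.434
R1: Y=0.02331+0.000j on G[2,0]
I2: z[1]−=0.00743, z[0]+=0.00743
C1: Y=0.000+0.02100j on G[1,0]
C2: Y=0.000+0.004873j on G[5,0]
R2: Y=0.01484+0.000j on G[3,2]
R3: Y=0.0008130+0.000j on G[1,0]
R4: Y=0.08000+0.000j on G[2,4]
R5: Y=0.001456+0.000j on G[3,2]
I3: z[4]−=0.00417, z[1]+=0.00417
R6: Y=0.008772+0.000j on G[5,4]
R7: Y=0.3953+0.000j on G[2,0]
I4: z[1]−=0.383, z[2]+=0.383
I5: z[0]−=0.00108, z[4]+=0.00108
solve → V1=-0.7108+18.36j, V2=1.163+0.4058j, V3=1.163+0.4058j, V4=2.458+2.529j, V5=-34.86+21.89j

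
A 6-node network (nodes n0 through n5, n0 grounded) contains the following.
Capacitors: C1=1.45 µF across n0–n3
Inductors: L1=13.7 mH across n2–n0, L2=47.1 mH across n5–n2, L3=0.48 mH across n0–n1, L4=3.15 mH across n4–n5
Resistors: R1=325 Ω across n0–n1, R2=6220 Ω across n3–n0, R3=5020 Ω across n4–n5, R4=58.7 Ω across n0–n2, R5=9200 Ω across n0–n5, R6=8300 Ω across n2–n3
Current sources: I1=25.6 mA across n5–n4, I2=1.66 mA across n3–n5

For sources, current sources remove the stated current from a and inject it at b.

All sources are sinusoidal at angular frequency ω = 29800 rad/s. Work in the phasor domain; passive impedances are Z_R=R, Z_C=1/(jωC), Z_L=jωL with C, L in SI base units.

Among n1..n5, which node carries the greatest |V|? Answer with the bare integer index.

MNA unknowns: 5 node voltages V₁..V_5
C1: Y=0.000+0.04321j on G[0,3]
L1: Y=0.000-0.002449j on G[2,0]
L2: Y=0.000-0.0007125j on G[5,2]
R1: Y=0.003077+0.000j on G[0,1]
R2: Y=0.0001608+0.000j on G[3,0]
R3: Y=0.0001992+0.000j on G[4,5]
R4: Y=0.01704+0.000j on G[0,2]
R5: Y=0.0001087+0.000j on G[0,5]
R6: Y=0.0001205+0.000j on G[2,3]
L3: Y=0.000-0.06991j on G[0,1]
I1: z[5]−=0.0256, z[4]+=0.0256
L4: Y=0.000-0.01065j on G[4,5]
I2: z[3]−=0.00166, z[5]+=0.00166
solve → V1=0.000+0.000j, V2=0.09406-0.0006355j, V3=-0.0002501+0.03815j, V4=0.4841+4.665j, V5=0.4392+2.262j

4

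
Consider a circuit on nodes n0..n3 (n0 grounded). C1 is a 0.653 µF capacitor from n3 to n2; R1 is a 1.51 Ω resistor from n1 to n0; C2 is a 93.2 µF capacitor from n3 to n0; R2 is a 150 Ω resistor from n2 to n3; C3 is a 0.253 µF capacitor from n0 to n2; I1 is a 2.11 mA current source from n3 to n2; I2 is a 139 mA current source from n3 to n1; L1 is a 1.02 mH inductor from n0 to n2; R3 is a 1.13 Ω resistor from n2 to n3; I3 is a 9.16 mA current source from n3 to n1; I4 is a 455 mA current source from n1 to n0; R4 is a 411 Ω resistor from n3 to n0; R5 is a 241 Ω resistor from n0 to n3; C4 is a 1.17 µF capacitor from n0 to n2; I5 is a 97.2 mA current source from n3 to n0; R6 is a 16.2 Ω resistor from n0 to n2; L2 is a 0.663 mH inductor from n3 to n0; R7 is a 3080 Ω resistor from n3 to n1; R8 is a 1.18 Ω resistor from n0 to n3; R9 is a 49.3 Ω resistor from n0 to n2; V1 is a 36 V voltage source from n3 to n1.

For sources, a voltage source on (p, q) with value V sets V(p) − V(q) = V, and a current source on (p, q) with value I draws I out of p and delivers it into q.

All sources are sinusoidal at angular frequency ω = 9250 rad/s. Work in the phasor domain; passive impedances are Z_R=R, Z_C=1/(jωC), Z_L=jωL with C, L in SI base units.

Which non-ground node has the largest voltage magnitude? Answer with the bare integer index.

Apply KCL at each of the 3 non-ground nodes and solve the resulting linear system.
Node n1: branches {R1, I2, I3, I4, R7, V1} → V_1 = -23.35-4.921j
Node n2: branches {C1, R2, C3, I1, L1, R3, C4, R6, R9} → V_2 = 11.92-3.366j
Node n3: branches {C1, C2, R2, I1, I2, R3, I3, R4, R5, I5, L2, R7, R8, V1} → V_3 = 12.65-4.921j
Source currents: i(V1)=-15.17-3.259j

1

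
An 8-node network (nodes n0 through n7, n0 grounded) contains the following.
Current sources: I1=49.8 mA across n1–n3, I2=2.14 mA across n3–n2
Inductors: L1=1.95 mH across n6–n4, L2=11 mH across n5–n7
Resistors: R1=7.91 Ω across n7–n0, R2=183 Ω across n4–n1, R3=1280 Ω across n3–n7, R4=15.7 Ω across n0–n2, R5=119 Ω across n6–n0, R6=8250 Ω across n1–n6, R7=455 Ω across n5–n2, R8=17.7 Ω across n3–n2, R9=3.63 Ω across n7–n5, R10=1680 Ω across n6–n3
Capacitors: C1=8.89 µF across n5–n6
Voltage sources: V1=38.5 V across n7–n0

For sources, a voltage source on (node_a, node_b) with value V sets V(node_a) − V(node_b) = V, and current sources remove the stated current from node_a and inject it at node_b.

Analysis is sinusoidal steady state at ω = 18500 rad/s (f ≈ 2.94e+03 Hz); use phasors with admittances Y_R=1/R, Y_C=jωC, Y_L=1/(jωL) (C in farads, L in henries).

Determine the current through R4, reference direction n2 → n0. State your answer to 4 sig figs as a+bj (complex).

0.1709+0.001001j A

Apply KCL at each of the 7 non-ground nodes and solve the resulting linear system.
Node n1: branches {I1, R2, R6} → V_1 = 27.81+0.4777j
Node n2: branches {R4, R7, R8, I2} → V_2 = 2.683+0.01572j
Node n3: branches {I1, R3, R8, I2, R10} → V_3 = 4.340+0.03794j
Node n4: branches {L1, R2} → V_4 = 36.73+0.4396j
Node n5: branches {L2, R7, R9, C1} → V_5 = 36.86-0.1001j
Node n6: branches {L1, R5, R6, C1, R10} → V_6 = 36.74+2.197j
Node n7: branches {R1, R3, L2, R9, V1} → V_7 = 38.50+0.000j
Source currents: i(V1)=-5.347-0.01946j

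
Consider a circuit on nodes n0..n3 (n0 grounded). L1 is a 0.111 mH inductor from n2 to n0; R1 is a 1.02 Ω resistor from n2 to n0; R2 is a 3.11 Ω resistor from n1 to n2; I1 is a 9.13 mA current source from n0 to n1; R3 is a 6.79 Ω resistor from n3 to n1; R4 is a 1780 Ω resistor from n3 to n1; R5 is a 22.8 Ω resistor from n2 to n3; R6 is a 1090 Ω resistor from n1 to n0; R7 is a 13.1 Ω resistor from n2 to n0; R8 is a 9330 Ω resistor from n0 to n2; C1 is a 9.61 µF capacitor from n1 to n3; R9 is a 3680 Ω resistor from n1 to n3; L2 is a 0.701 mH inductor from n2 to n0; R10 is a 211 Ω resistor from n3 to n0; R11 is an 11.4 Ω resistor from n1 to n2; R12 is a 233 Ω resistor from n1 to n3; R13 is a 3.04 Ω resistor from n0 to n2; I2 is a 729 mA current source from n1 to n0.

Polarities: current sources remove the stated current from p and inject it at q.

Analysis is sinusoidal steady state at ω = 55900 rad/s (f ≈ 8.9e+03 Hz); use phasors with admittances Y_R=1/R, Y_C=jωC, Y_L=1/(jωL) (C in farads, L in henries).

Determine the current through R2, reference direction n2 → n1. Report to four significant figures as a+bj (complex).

0.5042-0.004644j A

MNA unknowns: 3 node voltages V₁..V_3
L1: Y=0.000-0.1612j on G[2,0]
R1: Y=0.9804+0.000j on G[2,0]
R2: Y=0.3215+0.000j on G[1,2]
I1: z[0]−=0.00913, z[1]+=0.00913
R3: Y=0.1473+0.000j on G[3,1]
R4: Y=0.0005618+0.000j on G[3,1]
R5: Y=0.04386+0.000j on G[2,3]
R6: Y=0.0009174+0.000j on G[1,0]
R7: Y=0.07634+0.000j on G[2,0]
R8: Y=0.0001072+0.000j on G[0,2]
C1: Y=0.000+0.5372j on G[1,3]
R9: Y=0.0002717+0.000j on G[1,3]
L2: Y=0.000-0.02552j on G[2,0]
R10: Y=0.004739+0.000j on G[3,0]
R11: Y=0.08772+0.000j on G[1,2]
R12: Y=0.004292+0.000j on G[1,3]
R13: Y=0.3289+0.000j on G[0,2]
I2: z[1]−=0.729, z[0]+=0.729
solve → V1=-2.070-0.05255j, V2=-0.5022-0.06699j, V3=-2.023-0.1811j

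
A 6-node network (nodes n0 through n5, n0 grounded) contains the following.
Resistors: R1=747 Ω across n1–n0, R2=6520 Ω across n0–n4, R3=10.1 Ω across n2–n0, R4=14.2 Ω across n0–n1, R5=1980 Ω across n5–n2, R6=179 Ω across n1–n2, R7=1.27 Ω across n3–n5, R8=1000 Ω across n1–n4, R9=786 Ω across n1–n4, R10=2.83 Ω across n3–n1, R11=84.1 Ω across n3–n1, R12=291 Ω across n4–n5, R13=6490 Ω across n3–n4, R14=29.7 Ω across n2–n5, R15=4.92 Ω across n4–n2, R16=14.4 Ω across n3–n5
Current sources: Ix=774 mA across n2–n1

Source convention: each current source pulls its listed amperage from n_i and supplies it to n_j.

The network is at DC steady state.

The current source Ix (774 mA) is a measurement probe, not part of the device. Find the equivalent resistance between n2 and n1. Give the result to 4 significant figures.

R_eq = 12.15 Ω

MNA unknowns: 5 node voltages V₁..V_5
R1: Y=0.001339 on G[1,0]
R2: Y=0.0001534 on G[0,4]
R3: Y=0.09901 on G[2,0]
R4: Y=0.07042 on G[0,1]
R5: Y=0.0005051 on G[5,2]
R6: Y=0.005587 on G[1,2]
R7: Y=0.7874 on G[3,5]
R8: Y=0.001000 on G[1,4]
R9: Y=0.001272 on G[1,4]
R10: Y=0.3534 on G[3,1]
R11: Y=0.01189 on G[3,1]
R12: Y=0.003436 on G[4,5]
R13: Y=0.0001541 on G[3,4]
R14: Y=0.03367 on G[2,5]
R15: Y=0.2033 on G[4,2]
R16: Y=0.06944 on G[3,5]
Ix: z[2]−=0.774, z[1]+=0.774
solve → V1=5.458, V2=-3.950, V3=4.612, V4=-3.704, V5=4.253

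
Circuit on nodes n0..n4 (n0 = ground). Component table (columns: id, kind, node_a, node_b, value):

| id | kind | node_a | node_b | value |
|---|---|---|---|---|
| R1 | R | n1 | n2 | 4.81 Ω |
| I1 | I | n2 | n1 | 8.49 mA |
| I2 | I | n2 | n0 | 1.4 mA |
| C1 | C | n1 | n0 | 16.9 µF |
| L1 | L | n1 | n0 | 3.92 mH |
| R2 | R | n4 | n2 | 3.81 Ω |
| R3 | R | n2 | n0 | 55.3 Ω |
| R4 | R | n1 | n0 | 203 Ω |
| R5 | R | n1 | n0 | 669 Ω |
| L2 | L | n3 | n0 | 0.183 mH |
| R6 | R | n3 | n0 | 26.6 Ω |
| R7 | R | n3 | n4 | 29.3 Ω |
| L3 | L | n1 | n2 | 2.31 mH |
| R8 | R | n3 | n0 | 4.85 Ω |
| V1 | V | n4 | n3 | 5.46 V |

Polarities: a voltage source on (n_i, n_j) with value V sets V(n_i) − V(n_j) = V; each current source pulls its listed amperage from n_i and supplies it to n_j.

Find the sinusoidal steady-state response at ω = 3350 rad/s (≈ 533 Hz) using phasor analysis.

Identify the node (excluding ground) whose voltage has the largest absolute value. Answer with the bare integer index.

4

Element admittances at ω=3350 rad/s:
  Y(R1) = 0.2079+0.000j S between n1,n2
  I1: injects 0.00849 A into n1 (from n2)
  I2: injects 0.0014 A into n0 (from n2)
  Y(C1) = 0.000+0.05662j S between n1,n0
  Y(L1) = 0.000-0.07615j S between n1,n0
  Y(R2) = 0.2625+0.000j S between n4,n2
  Y(R3) = 0.01808+0.000j S between n2,n0
  Y(R4) = 0.004926+0.000j S between n1,n0
  Y(R5) = 0.001495+0.000j S between n1,n0
  Y(L2) = 0.000-1.631j S between n3,n0
  Y(R6) = 0.03759+0.000j S between n3,n0
  Y(R7) = 0.03413+0.000j S between n3,n4
  Y(L3) = 0.000-0.1292j S between n1,n2
  Y(R8) = 0.2062+0.000j S between n3,n0
  V1: constraint V(n4)−V(n3) = 5.46
Assemble and solve the 5×5 MNA system:
  V(n1)=4.613+0.4808j  V(n2)=4.907+0.2447j  V(n3)=-0.06111-0.07004j  V(n4)=5.399-0.07004j
  i(V1)=-0.3155+0.08261j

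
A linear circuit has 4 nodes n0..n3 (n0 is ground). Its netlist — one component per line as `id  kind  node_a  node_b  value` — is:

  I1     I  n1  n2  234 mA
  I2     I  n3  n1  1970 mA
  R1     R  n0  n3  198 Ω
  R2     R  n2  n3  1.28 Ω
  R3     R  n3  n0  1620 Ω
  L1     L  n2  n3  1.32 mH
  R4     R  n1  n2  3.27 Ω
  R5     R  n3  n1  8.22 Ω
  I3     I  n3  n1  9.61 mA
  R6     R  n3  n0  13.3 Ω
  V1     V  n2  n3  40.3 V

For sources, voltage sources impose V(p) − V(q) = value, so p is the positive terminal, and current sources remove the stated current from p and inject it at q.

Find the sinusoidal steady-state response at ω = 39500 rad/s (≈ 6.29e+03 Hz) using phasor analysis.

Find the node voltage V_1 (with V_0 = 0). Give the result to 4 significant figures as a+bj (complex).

Apply KCL at each of the 3 non-ground nodes and solve the resulting linear system.
Node n1: branches {I1, I2, R4, R5, I3} → V_1 = 32.91+0.000j
Node n2: branches {I1, R2, L1, R4, V1} → V_2 = 40.30+0.000j
Node n3: branches {I2, R1, R2, R3, L1, R5, I3, R6, V1} → V_3 = 0.000+0.000j
Source currents: i(V1)=-33.51+0.7729j

32.91+0.000j V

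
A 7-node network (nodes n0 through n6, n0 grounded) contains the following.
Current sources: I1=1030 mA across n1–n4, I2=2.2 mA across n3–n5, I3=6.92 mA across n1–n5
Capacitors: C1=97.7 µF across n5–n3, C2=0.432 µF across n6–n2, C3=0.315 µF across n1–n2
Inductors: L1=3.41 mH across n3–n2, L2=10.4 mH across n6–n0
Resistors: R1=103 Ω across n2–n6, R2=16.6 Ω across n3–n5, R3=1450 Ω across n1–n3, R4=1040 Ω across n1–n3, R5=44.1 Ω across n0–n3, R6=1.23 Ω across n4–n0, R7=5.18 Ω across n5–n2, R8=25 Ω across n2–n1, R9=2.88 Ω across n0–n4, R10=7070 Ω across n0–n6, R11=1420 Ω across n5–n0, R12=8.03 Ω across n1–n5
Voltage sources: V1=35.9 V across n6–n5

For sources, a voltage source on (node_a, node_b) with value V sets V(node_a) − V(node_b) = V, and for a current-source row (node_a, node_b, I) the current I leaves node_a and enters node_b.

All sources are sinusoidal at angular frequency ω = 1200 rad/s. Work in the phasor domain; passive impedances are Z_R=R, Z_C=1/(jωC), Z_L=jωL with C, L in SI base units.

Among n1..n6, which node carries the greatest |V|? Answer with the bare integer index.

1

Element admittances at ω=1200 rad/s:
  I1: injects 1.03 A into n4 (from n1)
  Y(C1) = 0.000+0.1172j S between n5,n3
  Y(L1) = 0.000-0.2444j S between n3,n2
  Y(C2) = 0.000+0.0005184j S between n6,n2
  I2: injects 0.0022 A into n5 (from n3)
  Y(R1) = 0.009709+0.000j S between n2,n6
  Y(R2) = 0.06024+0.000j S between n3,n5
  Y(R3) = 0.0006897+0.000j S between n1,n3
  Y(R4) = 0.0009615+0.000j S between n1,n3
  Y(C3) = 0.000+0.0003780j S between n1,n2
  Y(R5) = 0.02268+0.000j S between n0,n3
  Y(L2) = 0.000-0.08013j S between n6,n0
  Y(R6) = 0.8130+0.000j S between n4,n0
  Y(R7) = 0.1931+0.000j S between n5,n2
  Y(R8) = 0.04000+0.000j S between n2,n1
  Y(R9) = 0.3472+0.000j S between n0,n4
  I3: injects 0.00692 A into n5 (from n1)
  Y(R10) = 0.0001414+0.000j S between n0,n6
  Y(R11) = 0.0007042+0.000j S between n5,n0
  Y(R12) = 0.1245+0.000j S between n1,n5
  V1: constraint V(n6)−V(n5) = 35.9
Assemble and solve the 7×7 MNA system:
  V(n1)=-42.43-3.733j  V(n2)=-34.35-5.133j  V(n3)=-32.56-3.173j  V(n4)=0.8878+0.000j  V(n5)=-36.83-3.315j  V(n6)=-0.9331-3.315j
  i(V1)=-0.05773-0.1093j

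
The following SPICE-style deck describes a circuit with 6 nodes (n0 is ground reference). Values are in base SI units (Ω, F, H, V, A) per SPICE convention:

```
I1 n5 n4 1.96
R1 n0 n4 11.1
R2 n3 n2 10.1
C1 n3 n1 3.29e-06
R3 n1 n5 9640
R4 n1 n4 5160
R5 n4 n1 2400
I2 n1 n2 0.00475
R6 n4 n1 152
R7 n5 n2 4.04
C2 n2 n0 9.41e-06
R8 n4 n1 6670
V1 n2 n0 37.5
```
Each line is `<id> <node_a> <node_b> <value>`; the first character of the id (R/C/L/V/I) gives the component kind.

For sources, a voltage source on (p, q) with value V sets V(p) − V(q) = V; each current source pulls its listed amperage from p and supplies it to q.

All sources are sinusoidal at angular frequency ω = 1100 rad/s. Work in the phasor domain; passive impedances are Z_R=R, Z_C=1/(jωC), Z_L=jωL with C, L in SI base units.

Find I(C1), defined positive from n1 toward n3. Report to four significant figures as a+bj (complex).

-0.02521-0.04488j A

Apply KCL at each of the 5 non-ground nodes and solve the resulting linear system.
Node n1: branches {C1, R3, R4, R5, I2, R6, R8} → V_1 = 24.84+6.514j
Node n2: branches {R2, I2, R7, C2, V1} → V_2 = 37.50+0.000j
Node n3: branches {R2, C1} → V_3 = 37.25-0.4533j
Node n4: branches {I1, R1, R4, R5, R6, R8} → V_4 = 21.99+0.4907j
Node n5: branches {I1, R3, R7} → V_5 = 29.58+0.002729j
Source currents: i(V1)=-1.981-0.4324j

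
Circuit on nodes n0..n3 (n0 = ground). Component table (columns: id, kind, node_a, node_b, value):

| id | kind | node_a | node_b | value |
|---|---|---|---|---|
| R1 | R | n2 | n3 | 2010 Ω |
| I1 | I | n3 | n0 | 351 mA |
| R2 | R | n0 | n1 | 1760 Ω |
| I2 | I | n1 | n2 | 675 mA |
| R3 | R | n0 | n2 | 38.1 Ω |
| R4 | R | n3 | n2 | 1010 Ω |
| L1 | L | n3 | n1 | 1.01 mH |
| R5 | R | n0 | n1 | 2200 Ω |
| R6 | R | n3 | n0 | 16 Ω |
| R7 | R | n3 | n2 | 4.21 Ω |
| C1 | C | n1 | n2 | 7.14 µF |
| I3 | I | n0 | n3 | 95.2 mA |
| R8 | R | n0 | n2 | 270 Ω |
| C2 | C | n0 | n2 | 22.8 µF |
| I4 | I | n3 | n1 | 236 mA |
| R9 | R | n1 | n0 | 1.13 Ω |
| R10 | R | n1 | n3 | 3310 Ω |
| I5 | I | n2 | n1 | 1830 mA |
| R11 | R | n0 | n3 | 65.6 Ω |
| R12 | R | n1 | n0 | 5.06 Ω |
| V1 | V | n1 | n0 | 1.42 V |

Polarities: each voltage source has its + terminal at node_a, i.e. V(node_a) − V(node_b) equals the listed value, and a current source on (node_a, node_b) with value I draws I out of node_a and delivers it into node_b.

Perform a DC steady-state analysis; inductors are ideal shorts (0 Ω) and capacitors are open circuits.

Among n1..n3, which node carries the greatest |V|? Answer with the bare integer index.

2

MNA unknowns: 3 node voltages V₁..V_3 plus 2 source currents (L1, V1)
R1: Y=0.0004975 on G[2,3]
I1: z[3]−=0.351, z[0]+=0.351
R2: Y=0.0005682 on G[0,1]
I2: z[1]−=0.675, z[2]+=0.675
R3: Y=0.02625 on G[0,2]
R4: Y=0.0009901 on G[3,2]
L1: row V3−V1=0, i_L1 at 3,1
R5: Y=0.0004545 on G[0,1]
R6: Y=0.06250 on G[3,0]
R7: Y=0.2375 on G[3,2]
C1: Y=0.000 on G[1,2]
I3: z[0]−=0.0952, z[3]+=0.0952
R8: Y=0.003704 on G[0,2]
C2: Y=0.000 on G[0,2]
I4: z[3]−=0.236, z[1]+=0.236
R9: Y=0.8850 on G[1,0]
R10: Y=0.0003021 on G[1,3]
I5: z[2]−=1.83, z[1]+=1.83
R11: Y=0.01524 on G[0,3]
R12: Y=0.1976 on G[1,0]
V1: row V1−V0=1.42, i_V1 at 1,0
solve → V1=1.420, V2=-3.032, V3=1.420
aux → i_L1=-1.666, i_V1=-1.814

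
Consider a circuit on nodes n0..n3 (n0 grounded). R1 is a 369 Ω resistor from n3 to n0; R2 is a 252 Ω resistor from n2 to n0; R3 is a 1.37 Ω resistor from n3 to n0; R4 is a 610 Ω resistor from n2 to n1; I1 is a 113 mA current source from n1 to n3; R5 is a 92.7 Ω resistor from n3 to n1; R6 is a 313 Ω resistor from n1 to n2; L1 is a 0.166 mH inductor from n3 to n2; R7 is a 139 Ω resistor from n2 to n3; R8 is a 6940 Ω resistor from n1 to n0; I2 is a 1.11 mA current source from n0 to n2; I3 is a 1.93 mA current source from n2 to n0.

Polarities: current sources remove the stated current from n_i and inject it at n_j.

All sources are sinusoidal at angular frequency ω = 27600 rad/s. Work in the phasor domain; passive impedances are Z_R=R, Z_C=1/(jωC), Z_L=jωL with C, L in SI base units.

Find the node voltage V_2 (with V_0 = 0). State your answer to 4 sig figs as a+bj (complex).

-0.01040-0.1609j V

MNA unknowns: 3 node voltages V₁..V_3
R1: Y=0.002710+0.000j on G[3,0]
R2: Y=0.003968+0.000j on G[2,0]
R3: Y=0.7299+0.000j on G[3,0]
R4: Y=0.001639+0.000j on G[2,1]
I1: z[1]−=0.113, z[3]+=0.113
R5: Y=0.01079+0.000j on G[3,1]
R6: Y=0.003195+0.000j on G[1,2]
L1: Y=0.000-0.2183j on G[3,2]
R7: Y=0.007194+0.000j on G[2,3]
R8: Y=0.0001441+0.000j on G[1,0]
I2: z[0]−=0.00111, z[2]+=0.00111
I3: z[2]−=0.00193, z[0]+=0.00193
solve → V1=-7.170-0.04874j, V2=-0.01040-0.1609j, V3=0.0003473+0.0008812j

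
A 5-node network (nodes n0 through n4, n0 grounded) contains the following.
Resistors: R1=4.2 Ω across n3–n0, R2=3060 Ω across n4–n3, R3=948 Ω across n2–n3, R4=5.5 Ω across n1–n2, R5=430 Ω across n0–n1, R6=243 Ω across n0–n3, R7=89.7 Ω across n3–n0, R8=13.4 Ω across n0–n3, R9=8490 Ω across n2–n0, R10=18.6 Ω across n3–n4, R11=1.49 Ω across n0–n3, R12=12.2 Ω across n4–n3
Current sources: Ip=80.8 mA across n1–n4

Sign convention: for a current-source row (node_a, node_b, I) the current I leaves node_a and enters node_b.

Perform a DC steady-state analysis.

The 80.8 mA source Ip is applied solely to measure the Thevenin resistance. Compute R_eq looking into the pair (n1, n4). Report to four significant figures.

R_eq = 294.3 Ω

Apply KCL at each of the 4 non-ground nodes and solve the resulting linear system.
Node n1: branches {R4, R5, Ip} → V_1 = -23.13
Node n2: branches {R3, R4, R9} → V_2 = -22.98
Node n3: branches {R1, R2, R3, R6, R7, R8, R10, R11, R12} → V_3 = 0.05655
Node n4: branches {R2, R10, R12, Ip} → V_4 = 0.6504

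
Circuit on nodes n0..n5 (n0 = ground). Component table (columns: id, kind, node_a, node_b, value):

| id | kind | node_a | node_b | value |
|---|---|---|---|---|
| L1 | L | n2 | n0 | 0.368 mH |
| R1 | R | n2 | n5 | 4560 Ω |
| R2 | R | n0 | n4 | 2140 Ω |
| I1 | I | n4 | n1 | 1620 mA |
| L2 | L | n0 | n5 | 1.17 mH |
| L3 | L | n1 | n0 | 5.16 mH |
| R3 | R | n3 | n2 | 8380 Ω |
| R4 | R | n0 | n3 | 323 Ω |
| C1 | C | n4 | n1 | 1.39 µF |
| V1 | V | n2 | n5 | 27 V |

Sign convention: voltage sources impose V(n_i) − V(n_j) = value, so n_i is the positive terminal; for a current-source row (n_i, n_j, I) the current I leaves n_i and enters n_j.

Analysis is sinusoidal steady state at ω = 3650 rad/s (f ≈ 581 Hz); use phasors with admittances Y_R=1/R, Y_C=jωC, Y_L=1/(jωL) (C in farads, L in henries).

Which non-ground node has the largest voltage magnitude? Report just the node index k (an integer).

4

Element admittances at ω=3650 rad/s:
  Y(L1) = 0.000-0.7445j S between n2,n0
  Y(R1) = 0.0002193+0.000j S between n2,n5
  Y(R2) = 0.0004673+0.000j S between n0,n4
  I1: injects 1.62 A into n1 (from n4)
  Y(L2) = 0.000-0.2342j S between n0,n5
  Y(L3) = 0.000-0.05310j S between n1,n0
  Y(R3) = 0.0001193+0.000j S between n3,n2
  Y(R4) = 0.003096+0.000j S between n0,n3
  Y(C1) = 0.000+0.005073j S between n4,n1
  V1: constraint V(n2)−V(n5) = 27
Assemble and solve the 6×6 MNA system:
  V(n1)=2.791+0.2325j  V(n2)=6.460-0.0007585j  V(n3)=0.2398-2.815e-05j  V(n4)=-26.42+317.1j  V(n5)=-20.54-0.0007585j
  i(V1)=-0.006099+4.810j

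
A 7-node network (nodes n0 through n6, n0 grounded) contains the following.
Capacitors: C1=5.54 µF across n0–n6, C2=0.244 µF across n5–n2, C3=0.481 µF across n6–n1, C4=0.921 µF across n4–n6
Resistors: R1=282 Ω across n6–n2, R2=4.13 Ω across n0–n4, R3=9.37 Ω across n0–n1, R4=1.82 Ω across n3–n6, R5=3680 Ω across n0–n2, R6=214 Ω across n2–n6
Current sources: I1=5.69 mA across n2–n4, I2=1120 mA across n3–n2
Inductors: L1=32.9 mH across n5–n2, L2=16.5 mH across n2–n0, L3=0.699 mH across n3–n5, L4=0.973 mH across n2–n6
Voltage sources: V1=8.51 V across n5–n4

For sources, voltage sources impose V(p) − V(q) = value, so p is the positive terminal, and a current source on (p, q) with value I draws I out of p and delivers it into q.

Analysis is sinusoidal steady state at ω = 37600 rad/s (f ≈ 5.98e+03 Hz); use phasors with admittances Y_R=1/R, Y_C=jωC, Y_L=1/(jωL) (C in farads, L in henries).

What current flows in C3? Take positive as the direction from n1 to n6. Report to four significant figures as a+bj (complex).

-0.01947+0.03815j A

Element admittances at ω=37600 rad/s:
  Y(C1) = 0.000+0.2083j S between n0,n6
  Y(R1) = 0.003546+0.000j S between n6,n2
  I1: injects 0.00569 A into n4 (from n2)
  Y(C2) = 0.000+0.009174j S between n5,n2
  Y(C3) = 0.000+0.01809j S between n6,n1
  Y(C4) = 0.000+0.03463j S between n4,n6
  Y(R2) = 0.2421+0.000j S between n0,n4
  Y(L1) = 0.000-0.0008084j S between n5,n2
  Y(L2) = 0.000-0.001612j S between n2,n0
  Y(R3) = 0.1067+0.000j S between n0,n1
  Y(L3) = 0.000-0.03805j S between n3,n5
  Y(R4) = 0.5495+0.000j S between n3,n6
  Y(R5) = 0.0002717+0.000j S between n0,n2
  Y(R6) = 0.004673+0.000j S between n2,n6
  Y(L4) = 0.000-0.02733j S between n2,n6
  I2: injects 1.12 A into n2 (from n3)
  V1: constraint V(n5)−V(n4) = 8.51
Assemble and solve the 7×7 MNA system:
  V(n1)=0.1825-0.3575j  V(n2)=13.79+45.03j  V(n3)=-3.687-2.166j  V(n4)=-1.630+1.857j  V(n5)=6.880+1.857j  V(n6)=-1.927-1.434j
  i(V1)=-0.5142+0.4599j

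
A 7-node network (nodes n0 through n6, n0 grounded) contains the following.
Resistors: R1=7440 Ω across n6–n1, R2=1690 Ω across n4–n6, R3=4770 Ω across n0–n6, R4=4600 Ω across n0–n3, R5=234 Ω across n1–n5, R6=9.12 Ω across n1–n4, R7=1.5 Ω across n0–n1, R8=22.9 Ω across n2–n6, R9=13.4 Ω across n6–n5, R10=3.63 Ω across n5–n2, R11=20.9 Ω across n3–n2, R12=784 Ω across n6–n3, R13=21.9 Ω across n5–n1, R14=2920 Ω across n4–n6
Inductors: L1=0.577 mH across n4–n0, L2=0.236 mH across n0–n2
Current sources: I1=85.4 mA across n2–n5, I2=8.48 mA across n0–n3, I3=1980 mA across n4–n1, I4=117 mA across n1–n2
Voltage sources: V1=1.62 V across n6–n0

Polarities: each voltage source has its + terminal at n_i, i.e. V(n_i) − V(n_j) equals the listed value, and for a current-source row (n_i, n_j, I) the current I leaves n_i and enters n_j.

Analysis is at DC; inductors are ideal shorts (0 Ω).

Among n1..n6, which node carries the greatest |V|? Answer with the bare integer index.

Apply KCL at each of the 6 non-ground nodes and solve the resulting linear system.
Node n1: branches {R1, R5, R6, R7, I3, I4, R13} → V_1 = 2.303
Node n2: branches {I1, R8, R10, R11, L2, I4} → V_2 = 0.000
Node n3: branches {R4, I2, R11, R12} → V_3 = 0.2137
Node n4: branches {R2, L1, R6, I3, R14} → V_4 = 0.000
Node n5: branches {R5, I1, R9, R10, R13} → V_5 = 0.8032
Node n6: branches {R1, R2, R3, R8, R9, R12, R14, V1} → V_6 = 1.620
Source currents: i(L1)=-1.726, i(L2)=-0.3338, i(V1)=-0.1353

1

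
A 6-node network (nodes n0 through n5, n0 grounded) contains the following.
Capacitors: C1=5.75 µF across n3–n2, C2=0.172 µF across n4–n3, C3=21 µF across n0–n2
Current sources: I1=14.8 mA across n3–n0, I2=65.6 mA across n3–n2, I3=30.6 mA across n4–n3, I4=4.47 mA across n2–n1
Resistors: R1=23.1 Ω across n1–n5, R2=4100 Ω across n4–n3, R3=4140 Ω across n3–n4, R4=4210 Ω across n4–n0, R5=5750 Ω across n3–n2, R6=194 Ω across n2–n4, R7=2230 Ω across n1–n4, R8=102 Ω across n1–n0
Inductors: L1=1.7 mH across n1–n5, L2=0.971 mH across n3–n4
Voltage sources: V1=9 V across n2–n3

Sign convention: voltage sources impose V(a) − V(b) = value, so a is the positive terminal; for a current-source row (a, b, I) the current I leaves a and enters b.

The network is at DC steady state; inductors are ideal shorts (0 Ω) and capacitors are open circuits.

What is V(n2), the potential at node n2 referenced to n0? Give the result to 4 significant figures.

MNA unknowns: 5 node voltages V₁..V_5 plus 3 source currents (L1, L2, V1)
C1: Y=0.000 on G[3,2]
I1: z[3]−=0.0148, z[0]+=0.0148
R1: Y=0.04329 on G[1,5]
R2: Y=0.0002439 on G[4,3]
R3: Y=0.0002415 on G[3,4]
I2: z[3]−=0.0656, z[2]+=0.0656
R4: Y=0.0002375 on G[4,0]
R5: Y=0.0001739 on G[3,2]
I3: z[4]−=0.0306, z[3]+=0.0306
C2: Y=0.000 on G[4,3]
R6: Y=0.005155 on G[2,4]
R7: Y=0.0004484 on G[1,4]
L1: row V1−V5=0, i_L1 at 1,5
L2: row V3−V4=0, i_L2 at 3,4
C3: Y=0.000 on G[0,2]
I4: z[2]−=0.00447, z[1]+=0.00447
R8: Y=0.009804 on G[1,0]
V1: row V2−V3=9, i_V1 at 2,3
solve → V1=-0.8161, V2=-19.63, V3=-28.63, V4=-28.63, V5=-0.8161
aux → i_L1=0.000, i_L2=-0.03506, i_V1=0.01317

-19.63 V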